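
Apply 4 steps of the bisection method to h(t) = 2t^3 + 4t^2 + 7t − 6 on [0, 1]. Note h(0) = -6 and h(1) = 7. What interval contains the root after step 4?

[0.5625, 0.625]

t = 0.5 gives h = -1.25, negative; keep [0.5, 1]
t = 0.75 gives h = 2.34375, positive; keep [0.5, 0.75]
t = 0.625 gives h = 0.425781, positive; keep [0.5, 0.625]
t = 0.5625 gives h = -0.4409, negative; keep [0.5625, 0.625]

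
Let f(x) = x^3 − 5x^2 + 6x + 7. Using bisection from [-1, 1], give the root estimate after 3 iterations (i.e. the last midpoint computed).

f(0) = 7 > 0, so the root lies in [-1, 0]
f(-0.5) = 2.625 > 0, so the root lies in [-1, -0.5]
f(-0.75) = -0.734375 < 0, so the root lies in [-0.75, -0.5]

-0.75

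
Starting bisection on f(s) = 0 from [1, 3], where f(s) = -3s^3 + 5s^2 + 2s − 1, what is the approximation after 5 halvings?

1.9375

s = 2 gives f = -1, negative; keep [1, 2]
s = 1.5 gives f = 3.125, positive; keep [1.5, 2]
s = 1.75 gives f = 1.734375, positive; keep [1.75, 2]
s = 1.875 gives f = 0.5527, positive; keep [1.875, 2]
s = 1.9375 gives f = -0.175, negative; keep [1.875, 1.9375]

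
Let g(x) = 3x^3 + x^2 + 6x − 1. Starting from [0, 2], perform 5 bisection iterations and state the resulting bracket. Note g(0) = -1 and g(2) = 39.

midpoint 1: g = 9 > 0 → [0, 1]
midpoint 0.5: g = 2.625 > 0 → [0, 0.5]
midpoint 0.25: g = 0.609375 > 0 → [0, 0.25]
midpoint 0.125: g = -0.2285 < 0 → [0.125, 0.25]
midpoint 0.1875: g = 0.1799 > 0 → [0.125, 0.1875]

[0.125, 0.1875]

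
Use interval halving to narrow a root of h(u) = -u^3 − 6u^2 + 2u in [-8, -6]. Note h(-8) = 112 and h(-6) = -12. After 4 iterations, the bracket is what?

u = -7 gives h = 35, positive; keep [-7, -6]
u = -6.5 gives h = 8.125, positive; keep [-6.5, -6]
u = -6.25 gives h = -2.734375, negative; keep [-6.5, -6.25]
u = -6.375 gives h = 2.4902, positive; keep [-6.375, -6.25]

[-6.375, -6.25]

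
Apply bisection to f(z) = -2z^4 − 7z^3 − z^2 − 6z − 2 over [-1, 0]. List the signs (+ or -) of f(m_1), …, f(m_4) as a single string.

z = -0.5 gives f = 1.5, positive; keep [-0.5, 0]
z = -0.25 gives f = -0.460938, negative; keep [-0.5, -0.25]
z = -0.375 gives f = 0.438965, positive; keep [-0.375, -0.25]
z = -0.3125 gives f = -0.0281, negative; keep [-0.375, -0.3125]

+-+-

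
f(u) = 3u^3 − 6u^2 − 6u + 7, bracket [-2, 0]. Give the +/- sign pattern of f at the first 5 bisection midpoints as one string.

+--++

midpoint -1: f = 4 > 0 → [-2, -1]
midpoint -1.5: f = -7.625 < 0 → [-1.5, -1]
midpoint -1.25: f = -0.734375 < 0 → [-1.25, -1]
midpoint -1.125: f = 1.8848 > 0 → [-1.25, -1.125]
midpoint -1.1875: f = 0.6404 > 0 → [-1.25, -1.1875]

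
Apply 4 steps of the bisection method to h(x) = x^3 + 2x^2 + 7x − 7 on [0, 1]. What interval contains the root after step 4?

[0.75, 0.8125]

midpoint 0.5: h = -2.875 < 0 → [0.5, 1]
midpoint 0.75: h = -0.203125 < 0 → [0.75, 1]
midpoint 0.875: h = 1.326172 > 0 → [0.75, 0.875]
midpoint 0.8125: h = 0.5442 > 0 → [0.75, 0.8125]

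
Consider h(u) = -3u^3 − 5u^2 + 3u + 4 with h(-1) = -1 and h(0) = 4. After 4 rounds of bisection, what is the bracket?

h(-0.5) = 1.625 > 0, so the root lies in [-1, -0.5]
h(-0.75) = 0.203125 > 0, so the root lies in [-1, -0.75]
h(-0.875) = -0.443359 < 0, so the root lies in [-0.875, -0.75]
h(-0.8125) = -0.1292 < 0, so the root lies in [-0.8125, -0.75]

[-0.8125, -0.75]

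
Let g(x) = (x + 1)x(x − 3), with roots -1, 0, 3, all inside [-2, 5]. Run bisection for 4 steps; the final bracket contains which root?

x = 1.5 gives g = -5.625, negative; keep [1.5, 5]
x = 3.25 gives g = 3.453125, positive; keep [1.5, 3.25]
x = 2.375 gives g = -5.009766, negative; keep [2.375, 3.25]
x = 2.8125 gives g = -2.0105, negative; keep [2.8125, 3.25]

3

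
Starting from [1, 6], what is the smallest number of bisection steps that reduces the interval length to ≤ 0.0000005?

Width after n steps is 5/2^n. Need 2^n ≥ 5/0.0000005 = 10000000.
2^23 = 8388608 < 10000000 ≤ 2^24 = 16777216, so n = 24.

24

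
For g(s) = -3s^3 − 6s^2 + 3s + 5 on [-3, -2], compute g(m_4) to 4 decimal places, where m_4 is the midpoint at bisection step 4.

midpoint -2.5: g = 6.875 > 0 → [-2.5, -2]
midpoint -2.25: g = 2.046875 > 0 → [-2.25, -2]
midpoint -2.125: g = 0.318359 > 0 → [-2.125, -2]
midpoint -2.0625: g = -0.3899 < 0 → [-2.125, -2.0625]

-0.3899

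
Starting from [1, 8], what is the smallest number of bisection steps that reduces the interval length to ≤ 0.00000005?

28

Width after n steps is 7/2^n. Need 2^n ≥ 7/0.00000005 = 140000000.
2^27 = 134217728 < 140000000 ≤ 2^28 = 268435456, so n = 28.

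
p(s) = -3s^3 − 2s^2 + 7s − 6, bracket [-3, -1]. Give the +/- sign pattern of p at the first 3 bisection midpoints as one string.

p(-2) = -4 < 0, so the root lies in [-3, -2]
p(-2.5) = 10.875 > 0, so the root lies in [-2.5, -2]
p(-2.25) = 2.296875 > 0, so the root lies in [-2.25, -2]

-++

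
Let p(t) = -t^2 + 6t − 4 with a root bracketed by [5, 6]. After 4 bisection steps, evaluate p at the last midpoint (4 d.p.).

0.2148

p(5.5) = -1.25 < 0, so the root lies in [5, 5.5]
p(5.25) = -0.0625 < 0, so the root lies in [5, 5.25]
p(5.125) = 0.484375 > 0, so the root lies in [5.125, 5.25]
p(5.1875) = 0.2148 > 0, so the root lies in [5.1875, 5.25]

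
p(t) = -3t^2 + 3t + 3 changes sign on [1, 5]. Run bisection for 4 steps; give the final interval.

midpoint 3: p = -15 < 0 → [1, 3]
midpoint 2: p = -3 < 0 → [1, 2]
midpoint 1.5: p = 0.75 > 0 → [1.5, 2]
midpoint 1.75: p = -0.9375 < 0 → [1.5, 1.75]

[1.5, 1.75]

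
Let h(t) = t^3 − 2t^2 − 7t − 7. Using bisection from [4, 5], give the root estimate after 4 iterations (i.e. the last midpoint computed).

4.0625

h(4.5) = 12.125 > 0, so the root lies in [4, 4.5]
h(4.25) = 3.890625 > 0, so the root lies in [4, 4.25]
h(4.125) = 0.283203 > 0, so the root lies in [4, 4.125]
h(4.0625) = -1.3982 < 0, so the root lies in [4.0625, 4.125]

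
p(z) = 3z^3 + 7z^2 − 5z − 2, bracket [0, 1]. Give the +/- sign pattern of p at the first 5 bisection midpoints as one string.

z = 0.5 gives p = -2.375, negative; keep [0.5, 1]
z = 0.75 gives p = -0.546875, negative; keep [0.75, 1]
z = 0.875 gives p = 0.994141, positive; keep [0.75, 0.875]
z = 0.8125 gives p = 0.1677, positive; keep [0.75, 0.8125]
z = 0.78125 gives p = -0.2033, negative; keep [0.78125, 0.8125]

--++-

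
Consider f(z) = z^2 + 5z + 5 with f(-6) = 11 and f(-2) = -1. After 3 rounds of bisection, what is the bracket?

[-4, -3.5]

midpoint -4: f = 1 > 0 → [-4, -2]
midpoint -3: f = -1 < 0 → [-4, -3]
midpoint -3.5: f = -0.25 < 0 → [-4, -3.5]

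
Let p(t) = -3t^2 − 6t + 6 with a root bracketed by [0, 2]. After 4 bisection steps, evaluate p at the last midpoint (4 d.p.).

1.0781

m = 1, p(m) = -3 (−); new bracket [0, 1]
m = 0.5, p(m) = 2.25 (+); new bracket [0.5, 1]
m = 0.75, p(m) = -0.1875 (−); new bracket [0.5, 0.75]
m = 0.625, p(m) = 1.0781 (+); new bracket [0.625, 0.75]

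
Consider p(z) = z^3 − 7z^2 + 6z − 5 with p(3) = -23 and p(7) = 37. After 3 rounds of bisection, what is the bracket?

z = 5 gives p = -25, negative; keep [5, 7]
z = 6 gives p = -5, negative; keep [6, 7]
z = 6.5 gives p = 12.875, positive; keep [6, 6.5]

[6, 6.5]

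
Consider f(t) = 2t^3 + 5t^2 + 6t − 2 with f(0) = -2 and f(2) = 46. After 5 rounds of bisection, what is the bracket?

midpoint 1: f = 11 > 0 → [0, 1]
midpoint 0.5: f = 2.5 > 0 → [0, 0.5]
midpoint 0.25: f = -0.15625 < 0 → [0.25, 0.5]
midpoint 0.375: f = 1.0586 > 0 → [0.25, 0.375]
midpoint 0.3125: f = 0.4243 > 0 → [0.25, 0.3125]

[0.25, 0.3125]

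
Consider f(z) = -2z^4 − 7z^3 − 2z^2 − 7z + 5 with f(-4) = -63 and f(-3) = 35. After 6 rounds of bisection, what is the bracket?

f(-3.5) = 5 > 0, so the root lies in [-4, -3.5]
f(-3.75) = -23.242188 < 0, so the root lies in [-3.75, -3.5]
f(-3.625) = -7.814941 < 0, so the root lies in [-3.625, -3.5]
f(-3.5625) = -1.097 < 0, so the root lies in [-3.5625, -3.5]
f(-3.53125) = 2.0272 > 0, so the root lies in [-3.5625, -3.53125]
f(-3.546875) = 0.4843 > 0, so the root lies in [-3.5625, -3.546875]

[-3.5625, -3.546875]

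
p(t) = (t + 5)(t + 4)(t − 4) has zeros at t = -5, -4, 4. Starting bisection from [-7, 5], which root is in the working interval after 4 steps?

4

t = -1 gives p = -60, negative; keep [-1, 5]
t = 2 gives p = -84, negative; keep [2, 5]
t = 3.5 gives p = -31.875, negative; keep [3.5, 5]
t = 4.25 gives p = 19.0781, positive; keep [3.5, 4.25]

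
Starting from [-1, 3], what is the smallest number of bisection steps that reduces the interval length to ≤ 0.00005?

17

Width after n steps is 4/2^n. Need 2^n ≥ 4/0.00005 = 80000.
2^16 = 65536 < 80000 ≤ 2^17 = 131072, so n = 17.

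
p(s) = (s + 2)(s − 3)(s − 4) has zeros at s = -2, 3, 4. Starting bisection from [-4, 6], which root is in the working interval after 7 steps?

m = 1, p(m) = 18 (+); new bracket [-4, 1]
m = -1.5, p(m) = 12.375 (+); new bracket [-4, -1.5]
m = -2.75, p(m) = -29.109375 (−); new bracket [-2.75, -1.5]
m = -2.125, p(m) = -3.9238 (−); new bracket [-2.125, -1.5]
m = -1.8125, p(m) = 5.2449 (+); new bracket [-2.125, -1.8125]
m = -1.96875, p(m) = 0.9268 (+); new bracket [-2.125, -1.96875]
m = -2.046875, p(m) = -1.4305 (−); new bracket [-2.046875, -1.96875]

-2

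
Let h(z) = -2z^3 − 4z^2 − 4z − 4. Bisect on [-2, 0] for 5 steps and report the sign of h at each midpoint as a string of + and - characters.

--+++

h(-1) = -2 < 0, so the root lies in [-2, -1]
h(-1.5) = -0.25 < 0, so the root lies in [-2, -1.5]
h(-1.75) = 1.46875 > 0, so the root lies in [-1.75, -1.5]
h(-1.625) = 0.5195 > 0, so the root lies in [-1.625, -1.5]
h(-1.5625) = 0.1138 > 0, so the root lies in [-1.5625, -1.5]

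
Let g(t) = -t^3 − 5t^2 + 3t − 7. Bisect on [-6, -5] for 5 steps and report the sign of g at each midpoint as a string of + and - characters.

-+---

t = -5.5 gives g = -8.375, negative; keep [-6, -5.5]
t = -5.75 gives g = 0.546875, positive; keep [-5.75, -5.5]
t = -5.625 gives g = -4.099609, negative; keep [-5.75, -5.625]
t = -5.6875 gives g = -1.8235, negative; keep [-5.75, -5.6875]
t = -5.71875 gives g = -0.6502, negative; keep [-5.75, -5.71875]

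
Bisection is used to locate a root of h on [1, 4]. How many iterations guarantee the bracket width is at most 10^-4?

15

Width after n steps is 3/2^n. Need 2^n ≥ 3/10^-4 = 30000.
2^14 = 16384 < 30000 ≤ 2^15 = 32768, so n = 15.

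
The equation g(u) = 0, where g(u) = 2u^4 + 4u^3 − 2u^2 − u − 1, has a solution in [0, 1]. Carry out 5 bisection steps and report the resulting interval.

[0.8125, 0.84375]

midpoint 0.5: g = -1.375 < 0 → [0.5, 1]
midpoint 0.75: g = -0.554688 < 0 → [0.75, 1]
midpoint 0.875: g = 0.445801 > 0 → [0.75, 0.875]
midpoint 0.8125: g = -0.1157 < 0 → [0.8125, 0.875]
midpoint 0.84375: g = 0.1488 > 0 → [0.8125, 0.84375]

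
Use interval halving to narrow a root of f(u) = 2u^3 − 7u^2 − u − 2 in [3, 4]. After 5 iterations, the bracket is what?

midpoint 3.5: f = -5.5 < 0 → [3.5, 4]
midpoint 3.75: f = 1.28125 > 0 → [3.5, 3.75]
midpoint 3.625: f = -2.339844 < 0 → [3.625, 3.75]
midpoint 3.6875: f = -0.5884 < 0 → [3.6875, 3.75]
midpoint 3.71875: f = 0.3315 > 0 → [3.6875, 3.71875]

[3.6875, 3.71875]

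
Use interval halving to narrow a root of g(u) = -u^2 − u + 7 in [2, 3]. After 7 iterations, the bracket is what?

[2.1875, 2.1953125]

g(2.5) = -1.75 < 0, so the root lies in [2, 2.5]
g(2.25) = -0.3125 < 0, so the root lies in [2, 2.25]
g(2.125) = 0.359375 > 0, so the root lies in [2.125, 2.25]
g(2.1875) = 0.0273 > 0, so the root lies in [2.1875, 2.25]
g(2.21875) = -0.1416 < 0, so the root lies in [2.1875, 2.21875]
g(2.203125) = -0.0569 < 0, so the root lies in [2.1875, 2.203125]
g(2.1953125) = -0.0147 < 0, so the root lies in [2.1875, 2.1953125]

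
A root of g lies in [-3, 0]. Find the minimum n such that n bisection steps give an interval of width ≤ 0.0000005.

Width after n steps is 3/2^n. Need 2^n ≥ 3/0.0000005 = 6000000.
2^22 = 4194304 < 6000000 ≤ 2^23 = 8388608, so n = 23.

23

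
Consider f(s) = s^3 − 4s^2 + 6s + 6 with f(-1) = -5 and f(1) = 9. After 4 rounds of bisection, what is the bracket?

f(0) = 6 > 0, so the root lies in [-1, 0]
f(-0.5) = 1.875 > 0, so the root lies in [-1, -0.5]
f(-0.75) = -1.171875 < 0, so the root lies in [-0.75, -0.5]
f(-0.625) = 0.4434 > 0, so the root lies in [-0.75, -0.625]

[-0.75, -0.625]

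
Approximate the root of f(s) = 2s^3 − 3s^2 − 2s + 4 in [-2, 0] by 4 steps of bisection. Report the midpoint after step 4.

s = -1 gives f = 1, positive; keep [-2, -1]
s = -1.5 gives f = -6.5, negative; keep [-1.5, -1]
s = -1.25 gives f = -2.09375, negative; keep [-1.25, -1]
s = -1.125 gives f = -0.3945, negative; keep [-1.125, -1]

-1.125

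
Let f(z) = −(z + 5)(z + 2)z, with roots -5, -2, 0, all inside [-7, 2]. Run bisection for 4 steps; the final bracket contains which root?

z = -2.5 gives f = -3.125, negative; keep [-7, -2.5]
z = -4.75 gives f = -3.265625, negative; keep [-7, -4.75]
z = -5.875 gives f = 19.919922, positive; keep [-5.875, -4.75]
z = -5.3125 gives f = 5.4993, positive; keep [-5.3125, -4.75]

-5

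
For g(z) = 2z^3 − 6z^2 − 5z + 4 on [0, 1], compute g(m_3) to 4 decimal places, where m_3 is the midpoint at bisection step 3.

-0.9805

midpoint 0.5: g = 0.25 > 0 → [0.5, 1]
midpoint 0.75: g = -2.28125 < 0 → [0.5, 0.75]
midpoint 0.625: g = -0.980469 < 0 → [0.5, 0.625]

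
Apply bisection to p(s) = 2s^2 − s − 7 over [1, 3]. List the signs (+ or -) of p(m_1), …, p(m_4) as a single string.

midpoint 2: p = -1 < 0 → [2, 3]
midpoint 2.5: p = 3 > 0 → [2, 2.5]
midpoint 2.25: p = 0.875 > 0 → [2, 2.25]
midpoint 2.125: p = -0.0938 < 0 → [2.125, 2.25]

-++-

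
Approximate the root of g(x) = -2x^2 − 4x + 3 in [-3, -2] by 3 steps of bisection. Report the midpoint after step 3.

midpoint -2.5: g = 0.5 > 0 → [-3, -2.5]
midpoint -2.75: g = -1.125 < 0 → [-2.75, -2.5]
midpoint -2.625: g = -0.28125 < 0 → [-2.625, -2.5]

-2.625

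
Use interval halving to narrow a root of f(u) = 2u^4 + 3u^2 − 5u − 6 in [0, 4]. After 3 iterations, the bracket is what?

u = 2 gives f = 28, positive; keep [0, 2]
u = 1 gives f = -6, negative; keep [1, 2]
u = 1.5 gives f = 3.375, positive; keep [1, 1.5]

[1, 1.5]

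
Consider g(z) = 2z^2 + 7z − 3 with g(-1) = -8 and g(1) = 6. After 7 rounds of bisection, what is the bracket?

[0.375, 0.390625]

m = 0, g(m) = -3 (−); new bracket [0, 1]
m = 0.5, g(m) = 1 (+); new bracket [0, 0.5]
m = 0.25, g(m) = -1.125 (−); new bracket [0.25, 0.5]
m = 0.375, g(m) = -0.0938 (−); new bracket [0.375, 0.5]
m = 0.4375, g(m) = 0.4453 (+); new bracket [0.375, 0.4375]
m = 0.40625, g(m) = 0.1738 (+); new bracket [0.375, 0.40625]
m = 0.390625, g(m) = 0.0396 (+); new bracket [0.375, 0.390625]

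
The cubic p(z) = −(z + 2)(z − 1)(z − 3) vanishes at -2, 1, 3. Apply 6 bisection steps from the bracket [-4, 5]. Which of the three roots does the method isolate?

-2

z = 0.5 gives p = -3.125, negative; keep [-4, 0.5]
z = -1.75 gives p = -3.265625, negative; keep [-4, -1.75]
z = -2.875 gives p = 19.919922, positive; keep [-2.875, -1.75]
z = -2.3125 gives p = 5.4993, positive; keep [-2.3125, -1.75]
z = -2.03125 gives p = 0.4766, positive; keep [-2.03125, -1.75]
z = -1.890625 gives p = -1.5462, negative; keep [-2.03125, -1.890625]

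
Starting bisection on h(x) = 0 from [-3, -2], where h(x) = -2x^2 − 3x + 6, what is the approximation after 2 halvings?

-2.75

m = -2.5, h(m) = 1 (+); new bracket [-3, -2.5]
m = -2.75, h(m) = -0.875 (−); new bracket [-2.75, -2.5]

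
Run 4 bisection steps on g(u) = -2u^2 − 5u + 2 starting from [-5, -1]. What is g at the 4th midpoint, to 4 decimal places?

midpoint -3: g = -1 < 0 → [-3, -1]
midpoint -2: g = 4 > 0 → [-3, -2]
midpoint -2.5: g = 2 > 0 → [-3, -2.5]
midpoint -2.75: g = 0.625 > 0 → [-3, -2.75]

0.6250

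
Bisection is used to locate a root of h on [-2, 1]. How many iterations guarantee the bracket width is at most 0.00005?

16

Width after n steps is 3/2^n. Need 2^n ≥ 3/0.00005 = 60000.
2^15 = 32768 < 60000 ≤ 2^16 = 65536, so n = 16.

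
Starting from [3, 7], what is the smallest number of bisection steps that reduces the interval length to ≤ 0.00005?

17

Width after n steps is 4/2^n. Need 2^n ≥ 4/0.00005 = 80000.
2^16 = 65536 < 80000 ≤ 2^17 = 131072, so n = 17.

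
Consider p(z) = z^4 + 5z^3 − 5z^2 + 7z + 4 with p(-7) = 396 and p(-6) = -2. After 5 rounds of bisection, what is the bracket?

[-6.03125, -6]

z = -6.5 gives p = 159.1875, positive; keep [-6.5, -6]
z = -6.25 gives p = 70.113281, positive; keep [-6.25, -6]
z = -6.125 gives p = 32.052979, positive; keep [-6.125, -6]
z = -6.0625 gives p = 14.5398, positive; keep [-6.0625, -6]
z = -6.03125 gives p = 6.15, positive; keep [-6.03125, -6]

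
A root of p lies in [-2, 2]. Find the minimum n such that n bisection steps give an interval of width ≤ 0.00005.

17

Width after n steps is 4/2^n. Need 2^n ≥ 4/0.00005 = 80000.
2^16 = 65536 < 80000 ≤ 2^17 = 131072, so n = 17.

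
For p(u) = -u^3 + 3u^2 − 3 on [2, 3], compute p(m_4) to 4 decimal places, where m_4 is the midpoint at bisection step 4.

midpoint 2.5: p = 0.125 > 0 → [2.5, 3]
midpoint 2.75: p = -1.109375 < 0 → [2.5, 2.75]
midpoint 2.625: p = -0.416016 < 0 → [2.5, 2.625]
midpoint 2.5625: p = -0.1272 < 0 → [2.5, 2.5625]

-0.1272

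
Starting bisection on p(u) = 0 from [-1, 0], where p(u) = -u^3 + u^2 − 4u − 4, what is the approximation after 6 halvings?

-0.765625

p(-0.5) = -1.625 < 0, so the root lies in [-1, -0.5]
p(-0.75) = -0.015625 < 0, so the root lies in [-1, -0.75]
p(-0.875) = 0.935547 > 0, so the root lies in [-0.875, -0.75]
p(-0.8125) = 0.4465 > 0, so the root lies in [-0.8125, -0.75]
p(-0.78125) = 0.2122 > 0, so the root lies in [-0.78125, -0.75]
p(-0.765625) = 0.0975 > 0, so the root lies in [-0.765625, -0.75]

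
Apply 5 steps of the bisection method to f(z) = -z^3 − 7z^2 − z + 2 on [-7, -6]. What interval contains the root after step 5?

[-6.8125, -6.78125]

midpoint -6.5: f = -12.625 < 0 → [-7, -6.5]
midpoint -6.75: f = -2.640625 < 0 → [-7, -6.75]
midpoint -6.875: f = 2.966797 > 0 → [-6.875, -6.75]
midpoint -6.8125: f = 0.1106 > 0 → [-6.8125, -6.75]
midpoint -6.78125: f = -1.278 < 0 → [-6.8125, -6.78125]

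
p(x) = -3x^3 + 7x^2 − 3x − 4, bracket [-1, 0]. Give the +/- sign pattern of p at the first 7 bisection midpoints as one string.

p(-0.5) = -0.375 < 0, so the root lies in [-1, -0.5]
p(-0.75) = 3.453125 > 0, so the root lies in [-0.75, -0.5]
p(-0.625) = 1.341797 > 0, so the root lies in [-0.625, -0.5]
p(-0.5625) = 0.4363 > 0, so the root lies in [-0.5625, -0.5]
p(-0.53125) = 0.0191 > 0, so the root lies in [-0.53125, -0.5]
p(-0.515625) = -0.1808 < 0, so the root lies in [-0.53125, -0.515625]
p(-0.5234375) = -0.0815 < 0, so the root lies in [-0.53125, -0.5234375]

-++++--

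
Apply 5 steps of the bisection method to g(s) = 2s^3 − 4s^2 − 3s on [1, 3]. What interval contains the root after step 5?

s = 2 gives g = -6, negative; keep [2, 3]
s = 2.5 gives g = -1.25, negative; keep [2.5, 3]
s = 2.75 gives g = 3.09375, positive; keep [2.5, 2.75]
s = 2.625 gives g = 0.7383, positive; keep [2.5, 2.625]
s = 2.5625 gives g = -0.3003, negative; keep [2.5625, 2.625]

[2.5625, 2.625]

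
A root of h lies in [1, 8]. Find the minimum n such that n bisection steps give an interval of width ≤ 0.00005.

18

Width after n steps is 7/2^n. Need 2^n ≥ 7/0.00005 = 140000.
2^17 = 131072 < 140000 ≤ 2^18 = 262144, so n = 18.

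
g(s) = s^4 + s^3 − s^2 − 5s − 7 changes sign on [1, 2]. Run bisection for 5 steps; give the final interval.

[1.90625, 1.9375]

midpoint 1.5: g = -8.3125 < 0 → [1.5, 2]
midpoint 1.75: g = -4.074219 < 0 → [1.75, 2]
midpoint 1.875: g = -0.939209 < 0 → [1.875, 2]
midpoint 1.9375: g = 0.9236 > 0 → [1.875, 1.9375]
midpoint 1.90625: g = -0.0337 < 0 → [1.90625, 1.9375]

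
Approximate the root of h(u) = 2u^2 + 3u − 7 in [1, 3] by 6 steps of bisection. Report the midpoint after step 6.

1.28125

midpoint 2: h = 7 > 0 → [1, 2]
midpoint 1.5: h = 2 > 0 → [1, 1.5]
midpoint 1.25: h = -0.125 < 0 → [1.25, 1.5]
midpoint 1.375: h = 0.9062 > 0 → [1.25, 1.375]
midpoint 1.3125: h = 0.3828 > 0 → [1.25, 1.3125]
midpoint 1.28125: h = 0.127 > 0 → [1.25, 1.28125]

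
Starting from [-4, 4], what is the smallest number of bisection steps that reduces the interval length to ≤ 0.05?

8

Width after n steps is 8/2^n. Need 2^n ≥ 8/0.05 = 160.
2^7 = 128 < 160 ≤ 2^8 = 256, so n = 8.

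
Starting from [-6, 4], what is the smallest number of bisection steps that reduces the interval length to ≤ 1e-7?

27

Width after n steps is 10/2^n. Need 2^n ≥ 10/1e-7 = 100000000.
2^26 = 67108864 < 100000000 ≤ 2^27 = 134217728, so n = 27.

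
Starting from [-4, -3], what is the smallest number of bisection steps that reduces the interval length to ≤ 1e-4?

Width after n steps is 1/2^n. Need 2^n ≥ 1/1e-4 = 10000.
2^13 = 8192 < 10000 ≤ 2^14 = 16384, so n = 14.

14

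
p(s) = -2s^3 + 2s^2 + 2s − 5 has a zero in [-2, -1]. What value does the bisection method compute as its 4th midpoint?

-1.3125

p(-1.5) = 3.25 > 0, so the root lies in [-1.5, -1]
p(-1.25) = -0.46875 < 0, so the root lies in [-1.5, -1.25]
p(-1.375) = 1.230469 > 0, so the root lies in [-1.375, -1.25]
p(-1.3125) = 0.3423 > 0, so the root lies in [-1.3125, -1.25]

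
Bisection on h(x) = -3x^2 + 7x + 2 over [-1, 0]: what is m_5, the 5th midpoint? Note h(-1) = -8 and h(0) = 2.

-0.28125

x = -0.5 gives h = -2.25, negative; keep [-0.5, 0]
x = -0.25 gives h = 0.0625, positive; keep [-0.5, -0.25]
x = -0.375 gives h = -1.046875, negative; keep [-0.375, -0.25]
x = -0.3125 gives h = -0.4805, negative; keep [-0.3125, -0.25]
x = -0.28125 gives h = -0.2061, negative; keep [-0.28125, -0.25]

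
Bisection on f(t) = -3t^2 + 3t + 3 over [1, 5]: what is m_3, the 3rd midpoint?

midpoint 3: f = -15 < 0 → [1, 3]
midpoint 2: f = -3 < 0 → [1, 2]
midpoint 1.5: f = 0.75 > 0 → [1.5, 2]

1.5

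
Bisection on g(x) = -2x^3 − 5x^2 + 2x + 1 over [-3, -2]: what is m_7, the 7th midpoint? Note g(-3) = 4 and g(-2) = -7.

-2.7890625

g(-2.5) = -4 < 0, so the root lies in [-3, -2.5]
g(-2.75) = -0.71875 < 0, so the root lies in [-3, -2.75]
g(-2.875) = 1.449219 > 0, so the root lies in [-2.875, -2.75]
g(-2.8125) = 0.3188 > 0, so the root lies in [-2.8125, -2.75]
g(-2.78125) = -0.2114 < 0, so the root lies in [-2.8125, -2.78125]
g(-2.796875) = 0.0509 > 0, so the root lies in [-2.796875, -2.78125]
g(-2.7890625) = -0.081 < 0, so the root lies in [-2.796875, -2.7890625]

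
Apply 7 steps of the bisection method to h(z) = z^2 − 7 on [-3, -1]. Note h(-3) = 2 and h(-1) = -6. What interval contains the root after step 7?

z = -2 gives h = -3, negative; keep [-3, -2]
z = -2.5 gives h = -0.75, negative; keep [-3, -2.5]
z = -2.75 gives h = 0.5625, positive; keep [-2.75, -2.5]
z = -2.625 gives h = -0.1094, negative; keep [-2.75, -2.625]
z = -2.6875 gives h = 0.2227, positive; keep [-2.6875, -2.625]
z = -2.65625 gives h = 0.0557, positive; keep [-2.65625, -2.625]
z = -2.640625 gives h = -0.0271, negative; keep [-2.65625, -2.640625]

[-2.65625, -2.640625]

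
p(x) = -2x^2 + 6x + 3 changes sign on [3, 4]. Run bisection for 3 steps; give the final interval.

[3.375, 3.5]

p(3.5) = -0.5 < 0, so the root lies in [3, 3.5]
p(3.25) = 1.375 > 0, so the root lies in [3.25, 3.5]
p(3.375) = 0.46875 > 0, so the root lies in [3.375, 3.5]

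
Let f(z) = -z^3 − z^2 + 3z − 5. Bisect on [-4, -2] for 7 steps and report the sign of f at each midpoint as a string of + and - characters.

+--++++

z = -3 gives f = 4, positive; keep [-3, -2]
z = -2.5 gives f = -3.125, negative; keep [-3, -2.5]
z = -2.75 gives f = -0.015625, negative; keep [-3, -2.75]
z = -2.875 gives f = 1.873, positive; keep [-2.875, -2.75]
z = -2.8125 gives f = 0.8997, positive; keep [-2.8125, -2.75]
z = -2.78125 gives f = 0.4348, positive; keep [-2.78125, -2.75]
z = -2.765625 gives f = 0.2078, positive; keep [-2.765625, -2.75]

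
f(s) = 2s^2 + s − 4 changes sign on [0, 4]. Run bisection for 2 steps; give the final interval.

m = 2, f(m) = 6 (+); new bracket [0, 2]
m = 1, f(m) = -1 (−); new bracket [1, 2]

[1, 2]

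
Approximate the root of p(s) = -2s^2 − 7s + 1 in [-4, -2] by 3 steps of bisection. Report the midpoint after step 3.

m = -3, p(m) = 4 (+); new bracket [-4, -3]
m = -3.5, p(m) = 1 (+); new bracket [-4, -3.5]
m = -3.75, p(m) = -0.875 (−); new bracket [-3.75, -3.5]

-3.75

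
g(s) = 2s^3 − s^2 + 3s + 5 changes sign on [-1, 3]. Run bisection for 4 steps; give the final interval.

[-1, -0.75]

m = 1, g(m) = 9 (+); new bracket [-1, 1]
m = 0, g(m) = 5 (+); new bracket [-1, 0]
m = -0.5, g(m) = 3 (+); new bracket [-1, -0.5]
m = -0.75, g(m) = 1.3438 (+); new bracket [-1, -0.75]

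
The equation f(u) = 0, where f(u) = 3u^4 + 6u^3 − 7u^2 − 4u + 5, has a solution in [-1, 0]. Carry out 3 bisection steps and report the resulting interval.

midpoint -0.5: f = 4.6875 > 0 → [-1, -0.5]
midpoint -0.75: f = 2.480469 > 0 → [-1, -0.75]
midpoint -0.875: f = 0.879639 > 0 → [-1, -0.875]

[-1, -0.875]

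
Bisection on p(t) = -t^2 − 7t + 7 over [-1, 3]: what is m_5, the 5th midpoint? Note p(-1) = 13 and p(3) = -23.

0.875

p(1) = -1 < 0, so the root lies in [-1, 1]
p(0) = 7 > 0, so the root lies in [0, 1]
p(0.5) = 3.25 > 0, so the root lies in [0.5, 1]
p(0.75) = 1.1875 > 0, so the root lies in [0.75, 1]
p(0.875) = 0.1094 > 0, so the root lies in [0.875, 1]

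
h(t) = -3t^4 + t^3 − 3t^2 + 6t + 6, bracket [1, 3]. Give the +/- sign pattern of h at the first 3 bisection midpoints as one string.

--+

h(2) = -34 < 0, so the root lies in [1, 2]
h(1.5) = -3.5625 < 0, so the root lies in [1, 1.5]
h(1.25) = 3.441406 > 0, so the root lies in [1.25, 1.5]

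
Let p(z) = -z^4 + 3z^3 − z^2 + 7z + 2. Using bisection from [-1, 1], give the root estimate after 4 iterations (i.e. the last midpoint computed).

z = 0 gives p = 2, positive; keep [-1, 0]
z = -0.5 gives p = -2.1875, negative; keep [-0.5, 0]
z = -0.25 gives p = 0.136719, positive; keep [-0.5, -0.25]
z = -0.375 gives p = -0.9436, negative; keep [-0.375, -0.25]

-0.375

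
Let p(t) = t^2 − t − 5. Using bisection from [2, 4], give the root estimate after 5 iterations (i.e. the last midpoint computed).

2.8125

p(3) = 1 > 0, so the root lies in [2, 3]
p(2.5) = -1.25 < 0, so the root lies in [2.5, 3]
p(2.75) = -0.1875 < 0, so the root lies in [2.75, 3]
p(2.875) = 0.3906 > 0, so the root lies in [2.75, 2.875]
p(2.8125) = 0.0977 > 0, so the root lies in [2.75, 2.8125]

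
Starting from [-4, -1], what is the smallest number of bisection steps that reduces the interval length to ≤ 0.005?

10

Width after n steps is 3/2^n. Need 2^n ≥ 3/0.005 = 600.
2^9 = 512 < 600 ≤ 2^10 = 1024, so n = 10.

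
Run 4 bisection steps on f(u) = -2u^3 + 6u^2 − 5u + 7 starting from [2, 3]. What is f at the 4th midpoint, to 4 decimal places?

u = 2.5 gives f = 0.75, positive; keep [2.5, 3]
u = 2.75 gives f = -2.96875, negative; keep [2.5, 2.75]
u = 2.625 gives f = -0.957031, negative; keep [2.5, 2.625]
u = 2.5625 gives f = -0.0669, negative; keep [2.5, 2.5625]

-0.0669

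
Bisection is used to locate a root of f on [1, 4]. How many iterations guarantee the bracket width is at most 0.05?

Width after n steps is 3/2^n. Need 2^n ≥ 3/0.05 = 60.
2^5 = 32 < 60 ≤ 2^6 = 64, so n = 6.

6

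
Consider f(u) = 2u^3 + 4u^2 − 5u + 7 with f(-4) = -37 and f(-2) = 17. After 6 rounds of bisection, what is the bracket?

u = -3 gives f = 4, positive; keep [-4, -3]
u = -3.5 gives f = -12.25, negative; keep [-3.5, -3]
u = -3.25 gives f = -3.15625, negative; keep [-3.25, -3]
u = -3.125 gives f = 0.6523, positive; keep [-3.25, -3.125]
u = -3.1875 gives f = -1.1929, negative; keep [-3.1875, -3.125]
u = -3.15625 gives f = -0.2557, negative; keep [-3.15625, -3.125]

[-3.15625, -3.125]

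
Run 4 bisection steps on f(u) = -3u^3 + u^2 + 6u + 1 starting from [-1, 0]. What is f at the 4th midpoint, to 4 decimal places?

-0.0701

u = -0.5 gives f = -1.375, negative; keep [-0.5, 0]
u = -0.25 gives f = -0.390625, negative; keep [-0.25, 0]
u = -0.125 gives f = 0.271484, positive; keep [-0.25, -0.125]
u = -0.1875 gives f = -0.0701, negative; keep [-0.1875, -0.125]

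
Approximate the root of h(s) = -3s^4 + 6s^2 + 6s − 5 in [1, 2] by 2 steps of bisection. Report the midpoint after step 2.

s = 1.5 gives h = 2.3125, positive; keep [1.5, 2]
s = 1.75 gives h = -4.261719, negative; keep [1.5, 1.75]

1.75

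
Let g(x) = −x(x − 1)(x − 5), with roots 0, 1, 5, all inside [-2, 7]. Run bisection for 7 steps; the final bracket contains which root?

m = 2.5, g(m) = 9.375 (+); new bracket [2.5, 7]
m = 4.75, g(m) = 4.453125 (+); new bracket [4.75, 7]
m = 5.875, g(m) = -25.060547 (−); new bracket [4.75, 5.875]
m = 5.3125, g(m) = -7.1594 (−); new bracket [4.75, 5.3125]
m = 5.03125, g(m) = -0.6338 (−); new bracket [4.75, 5.03125]
m = 4.890625, g(m) = 2.0811 (+); new bracket [4.890625, 5.03125]
m = 4.9609375, g(m) = 0.7676 (+); new bracket [4.9609375, 5.03125]

5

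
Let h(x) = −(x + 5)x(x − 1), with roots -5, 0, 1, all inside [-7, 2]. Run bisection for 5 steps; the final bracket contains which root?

-5

midpoint -2.5: h = -21.875 < 0 → [-7, -2.5]
midpoint -4.75: h = -6.828125 < 0 → [-7, -4.75]
midpoint -5.875: h = 35.341797 > 0 → [-5.875, -4.75]
midpoint -5.3125: h = 10.4797 > 0 → [-5.3125, -4.75]
midpoint -5.03125: h = 0.9483 > 0 → [-5.03125, -4.75]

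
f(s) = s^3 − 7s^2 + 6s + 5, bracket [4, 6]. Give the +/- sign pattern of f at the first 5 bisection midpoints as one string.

---+-

m = 5, f(m) = -15 (−); new bracket [5, 6]
m = 5.5, f(m) = -7.375 (−); new bracket [5.5, 6]
m = 5.75, f(m) = -1.828125 (−); new bracket [5.75, 6]
m = 5.875, f(m) = 1.4199 (+); new bracket [5.75, 5.875]
m = 5.8125, f(m) = -0.2449 (−); new bracket [5.8125, 5.875]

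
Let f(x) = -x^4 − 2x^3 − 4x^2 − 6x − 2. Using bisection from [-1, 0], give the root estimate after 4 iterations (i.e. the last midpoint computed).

f(-0.5) = 0.1875 > 0, so the root lies in [-0.5, 0]
f(-0.25) = -0.722656 < 0, so the root lies in [-0.5, -0.25]
f(-0.375) = -0.226807 < 0, so the root lies in [-0.5, -0.375]
f(-0.4375) = -0.0098 < 0, so the root lies in [-0.5, -0.4375]

-0.4375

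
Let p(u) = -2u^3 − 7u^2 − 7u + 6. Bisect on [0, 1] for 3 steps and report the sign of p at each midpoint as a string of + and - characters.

u = 0.5 gives p = 0.5, positive; keep [0.5, 1]
u = 0.75 gives p = -4.03125, negative; keep [0.5, 0.75]
u = 0.625 gives p = -1.597656, negative; keep [0.5, 0.625]

+--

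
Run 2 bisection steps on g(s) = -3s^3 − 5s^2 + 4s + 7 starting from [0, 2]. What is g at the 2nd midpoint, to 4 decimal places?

s = 1 gives g = 3, positive; keep [1, 2]
s = 1.5 gives g = -8.375, negative; keep [1, 1.5]

-8.3750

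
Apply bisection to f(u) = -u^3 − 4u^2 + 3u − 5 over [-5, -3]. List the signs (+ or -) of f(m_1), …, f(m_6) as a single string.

f(-4) = -17 < 0, so the root lies in [-5, -4]
f(-4.5) = -8.375 < 0, so the root lies in [-5, -4.5]
f(-4.75) = -2.328125 < 0, so the root lies in [-5, -4.75]
f(-4.875) = 1.1699 > 0, so the root lies in [-4.875, -4.75]
f(-4.8125) = -0.6199 < 0, so the root lies in [-4.875, -4.8125]
f(-4.84375) = 0.2647 > 0, so the root lies in [-4.84375, -4.8125]

---+-+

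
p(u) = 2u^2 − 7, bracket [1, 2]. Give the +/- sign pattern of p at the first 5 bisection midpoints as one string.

--+--

u = 1.5 gives p = -2.5, negative; keep [1.5, 2]
u = 1.75 gives p = -0.875, negative; keep [1.75, 2]
u = 1.875 gives p = 0.03125, positive; keep [1.75, 1.875]
u = 1.8125 gives p = -0.4297, negative; keep [1.8125, 1.875]
u = 1.84375 gives p = -0.2012, negative; keep [1.84375, 1.875]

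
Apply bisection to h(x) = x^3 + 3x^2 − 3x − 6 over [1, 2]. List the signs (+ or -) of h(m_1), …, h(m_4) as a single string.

x = 1.5 gives h = -0.375, negative; keep [1.5, 2]
x = 1.75 gives h = 3.296875, positive; keep [1.5, 1.75]
x = 1.625 gives h = 1.337891, positive; keep [1.5, 1.625]
x = 1.5625 gives h = 0.4514, positive; keep [1.5, 1.5625]

-+++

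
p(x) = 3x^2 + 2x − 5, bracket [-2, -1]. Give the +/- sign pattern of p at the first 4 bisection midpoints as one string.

midpoint -1.5: p = -1.25 < 0 → [-2, -1.5]
midpoint -1.75: p = 0.6875 > 0 → [-1.75, -1.5]
midpoint -1.625: p = -0.328125 < 0 → [-1.75, -1.625]
midpoint -1.6875: p = 0.168 > 0 → [-1.6875, -1.625]

-+-+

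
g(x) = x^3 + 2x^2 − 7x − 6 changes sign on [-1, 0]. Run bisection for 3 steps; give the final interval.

[-0.875, -0.75]

g(-0.5) = -2.125 < 0, so the root lies in [-1, -0.5]
g(-0.75) = -0.046875 < 0, so the root lies in [-1, -0.75]
g(-0.875) = 0.986328 > 0, so the root lies in [-0.875, -0.75]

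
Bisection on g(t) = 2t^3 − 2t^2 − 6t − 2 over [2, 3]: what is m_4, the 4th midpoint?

2.4375

m = 2.5, g(m) = 1.75 (+); new bracket [2, 2.5]
m = 2.25, g(m) = -2.84375 (−); new bracket [2.25, 2.5]
m = 2.375, g(m) = -0.738281 (−); new bracket [2.375, 2.5]
m = 2.4375, g(m) = 0.4565 (+); new bracket [2.375, 2.4375]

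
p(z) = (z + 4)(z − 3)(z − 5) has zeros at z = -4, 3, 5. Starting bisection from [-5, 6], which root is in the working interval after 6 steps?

m = 0.5, p(m) = 50.625 (+); new bracket [-5, 0.5]
m = -2.25, p(m) = 66.609375 (+); new bracket [-5, -2.25]
m = -3.625, p(m) = 21.427734 (+); new bracket [-5, -3.625]
m = -4.3125, p(m) = -21.2805 (−); new bracket [-4.3125, -3.625]
m = -3.96875, p(m) = 1.9532 (+); new bracket [-4.3125, -3.96875]
m = -4.140625, p(m) = -9.1786 (−); new bracket [-4.140625, -3.96875]

-4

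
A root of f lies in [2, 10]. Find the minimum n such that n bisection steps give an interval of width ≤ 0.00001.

Width after n steps is 8/2^n. Need 2^n ≥ 8/0.00001 = 800000.
2^19 = 524288 < 800000 ≤ 2^20 = 1048576, so n = 20.

20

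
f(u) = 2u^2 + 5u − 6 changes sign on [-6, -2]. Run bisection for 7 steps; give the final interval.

[-3.40625, -3.375]

f(-4) = 6 > 0, so the root lies in [-4, -2]
f(-3) = -3 < 0, so the root lies in [-4, -3]
f(-3.5) = 1 > 0, so the root lies in [-3.5, -3]
f(-3.25) = -1.125 < 0, so the root lies in [-3.5, -3.25]
f(-3.375) = -0.0938 < 0, so the root lies in [-3.5, -3.375]
f(-3.4375) = 0.4453 > 0, so the root lies in [-3.4375, -3.375]
f(-3.40625) = 0.1738 > 0, so the root lies in [-3.40625, -3.375]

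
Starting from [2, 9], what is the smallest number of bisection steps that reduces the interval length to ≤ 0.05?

Width after n steps is 7/2^n. Need 2^n ≥ 7/0.05 = 140.
2^7 = 128 < 140 ≤ 2^8 = 256, so n = 8.

8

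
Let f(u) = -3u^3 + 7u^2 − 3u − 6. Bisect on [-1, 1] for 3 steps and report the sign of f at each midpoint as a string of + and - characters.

--+

m = 0, f(m) = -6 (−); new bracket [-1, 0]
m = -0.5, f(m) = -2.375 (−); new bracket [-1, -0.5]
m = -0.75, f(m) = 1.453125 (+); new bracket [-0.75, -0.5]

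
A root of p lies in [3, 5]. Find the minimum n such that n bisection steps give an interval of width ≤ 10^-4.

Width after n steps is 2/2^n. Need 2^n ≥ 2/10^-4 = 20000.
2^14 = 16384 < 20000 ≤ 2^15 = 32768, so n = 15.

15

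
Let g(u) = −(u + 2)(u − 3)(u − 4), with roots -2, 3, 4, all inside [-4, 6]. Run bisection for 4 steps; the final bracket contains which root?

u = 1 gives g = -18, negative; keep [-4, 1]
u = -1.5 gives g = -12.375, negative; keep [-4, -1.5]
u = -2.75 gives g = 29.109375, positive; keep [-2.75, -1.5]
u = -2.125 gives g = 3.9238, positive; keep [-2.125, -1.5]

-2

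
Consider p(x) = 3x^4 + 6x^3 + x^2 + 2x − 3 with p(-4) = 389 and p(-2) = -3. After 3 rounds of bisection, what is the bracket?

[-2.25, -2]

p(-3) = 81 > 0, so the root lies in [-3, -2]
p(-2.5) = 21.6875 > 0, so the root lies in [-2.5, -2]
p(-2.25) = 6.105469 > 0, so the root lies in [-2.25, -2]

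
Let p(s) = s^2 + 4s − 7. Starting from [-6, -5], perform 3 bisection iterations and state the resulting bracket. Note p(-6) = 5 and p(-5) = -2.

[-5.375, -5.25]

m = -5.5, p(m) = 1.25 (+); new bracket [-5.5, -5]
m = -5.25, p(m) = -0.4375 (−); new bracket [-5.5, -5.25]
m = -5.375, p(m) = 0.390625 (+); new bracket [-5.375, -5.25]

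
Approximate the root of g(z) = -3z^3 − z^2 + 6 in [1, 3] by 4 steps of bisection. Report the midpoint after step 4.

midpoint 2: g = -22 < 0 → [1, 2]
midpoint 1.5: g = -6.375 < 0 → [1, 1.5]
midpoint 1.25: g = -1.421875 < 0 → [1, 1.25]
midpoint 1.125: g = 0.4629 > 0 → [1.125, 1.25]

1.125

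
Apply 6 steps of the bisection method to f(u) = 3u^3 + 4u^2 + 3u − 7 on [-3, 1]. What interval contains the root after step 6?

midpoint -1: f = -9 < 0 → [-1, 1]
midpoint 0: f = -7 < 0 → [0, 1]
midpoint 0.5: f = -4.125 < 0 → [0.5, 1]
midpoint 0.75: f = -1.2344 < 0 → [0.75, 1]
midpoint 0.875: f = 0.6973 > 0 → [0.75, 0.875]
midpoint 0.8125: f = -0.3127 < 0 → [0.8125, 0.875]

[0.8125, 0.875]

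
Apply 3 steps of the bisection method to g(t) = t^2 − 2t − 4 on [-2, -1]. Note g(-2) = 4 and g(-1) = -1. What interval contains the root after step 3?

g(-1.5) = 1.25 > 0, so the root lies in [-1.5, -1]
g(-1.25) = 0.0625 > 0, so the root lies in [-1.25, -1]
g(-1.125) = -0.484375 < 0, so the root lies in [-1.25, -1.125]

[-1.25, -1.125]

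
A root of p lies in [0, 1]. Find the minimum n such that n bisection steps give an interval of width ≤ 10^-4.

Width after n steps is 1/2^n. Need 2^n ≥ 1/10^-4 = 10000.
2^13 = 8192 < 10000 ≤ 2^14 = 16384, so n = 14.

14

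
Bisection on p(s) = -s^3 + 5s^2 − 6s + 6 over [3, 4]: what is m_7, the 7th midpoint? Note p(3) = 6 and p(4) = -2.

3.8515625

p(3.5) = 3.375 > 0, so the root lies in [3.5, 4]
p(3.75) = 1.078125 > 0, so the root lies in [3.75, 4]
p(3.875) = -0.357422 < 0, so the root lies in [3.75, 3.875]
p(3.8125) = 0.3855 > 0, so the root lies in [3.8125, 3.875]
p(3.84375) = 0.0204 > 0, so the root lies in [3.84375, 3.875]
p(3.859375) = -0.1669 < 0, so the root lies in [3.84375, 3.859375]
p(3.8515625) = -0.0728 < 0, so the root lies in [3.84375, 3.8515625]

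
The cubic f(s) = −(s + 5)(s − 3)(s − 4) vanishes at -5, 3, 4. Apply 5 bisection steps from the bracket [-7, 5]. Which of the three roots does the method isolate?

midpoint -1: f = -80 < 0 → [-7, -1]
midpoint -4: f = -56 < 0 → [-7, -4]
midpoint -5.5: f = 40.375 > 0 → [-5.5, -4]
midpoint -4.75: f = -16.9531 < 0 → [-5.5, -4.75]
midpoint -5.125: f = 9.2676 > 0 → [-5.125, -4.75]

-5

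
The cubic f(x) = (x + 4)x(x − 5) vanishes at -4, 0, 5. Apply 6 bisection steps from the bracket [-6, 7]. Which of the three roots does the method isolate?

5

f(0.5) = -10.125 < 0, so the root lies in [0.5, 7]
f(3.75) = -36.328125 < 0, so the root lies in [3.75, 7]
f(5.375) = 18.896484 > 0, so the root lies in [3.75, 5.375]
f(4.5625) = -17.0916 < 0, so the root lies in [4.5625, 5.375]
f(4.96875) = -1.3926 < 0, so the root lies in [4.96875, 5.375]
f(5.171875) = 8.153 > 0, so the root lies in [4.96875, 5.171875]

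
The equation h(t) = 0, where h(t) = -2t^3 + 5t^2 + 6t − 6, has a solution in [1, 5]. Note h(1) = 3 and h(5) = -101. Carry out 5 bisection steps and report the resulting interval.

midpoint 3: h = 3 > 0 → [3, 5]
midpoint 4: h = -30 < 0 → [3, 4]
midpoint 3.5: h = -9.5 < 0 → [3, 3.5]
midpoint 3.25: h = -2.3438 < 0 → [3, 3.25]
midpoint 3.125: h = 0.543 > 0 → [3.125, 3.25]

[3.125, 3.25]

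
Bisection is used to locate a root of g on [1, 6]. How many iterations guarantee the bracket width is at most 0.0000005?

24

Width after n steps is 5/2^n. Need 2^n ≥ 5/0.0000005 = 10000000.
2^23 = 8388608 < 10000000 ≤ 2^24 = 16777216, so n = 24.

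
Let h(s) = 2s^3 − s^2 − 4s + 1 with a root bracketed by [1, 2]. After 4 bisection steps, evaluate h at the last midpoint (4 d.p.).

-0.0620

s = 1.5 gives h = -0.5, negative; keep [1.5, 2]
s = 1.75 gives h = 1.65625, positive; keep [1.5, 1.75]
s = 1.625 gives h = 0.441406, positive; keep [1.5, 1.625]
s = 1.5625 gives h = -0.062, negative; keep [1.5625, 1.625]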